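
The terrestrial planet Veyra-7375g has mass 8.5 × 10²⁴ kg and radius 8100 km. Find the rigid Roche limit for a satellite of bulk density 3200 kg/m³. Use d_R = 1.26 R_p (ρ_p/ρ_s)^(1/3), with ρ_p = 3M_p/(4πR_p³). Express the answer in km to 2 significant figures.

ρ_p = 3M_p/(4πR_p³) = 3 × (8.5 × 10²⁴) / (4π × (8.1 × 10⁶ m)³) = 3800 kg/m³
d_R = 1.26 × 8100 km × (3800/3200)^(1/3)
    = 11000 km

11000 km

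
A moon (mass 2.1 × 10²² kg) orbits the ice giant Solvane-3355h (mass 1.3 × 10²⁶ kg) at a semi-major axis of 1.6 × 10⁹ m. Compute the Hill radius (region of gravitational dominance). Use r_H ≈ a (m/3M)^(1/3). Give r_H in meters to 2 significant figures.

6.0 × 10⁷ m

r_H ≈ a (m/3M)^(1/3)
    = (1.6 × 10⁹) × (2.1 × 10²² / (3 × 1.3 × 10²⁶))^(1/3)
    = 6.0 × 10⁷ m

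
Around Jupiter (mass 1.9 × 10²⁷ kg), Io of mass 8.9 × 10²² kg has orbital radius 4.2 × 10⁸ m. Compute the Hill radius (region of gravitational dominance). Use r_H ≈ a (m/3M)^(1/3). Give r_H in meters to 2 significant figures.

1.0 × 10⁷ m

r_H ≈ a (m/3M)^(1/3)
    = (4.2 × 10⁸) × (8.9 × 10²² / (3 × 1.9 × 10²⁷))^(1/3)
    = 1.0 × 10⁷ m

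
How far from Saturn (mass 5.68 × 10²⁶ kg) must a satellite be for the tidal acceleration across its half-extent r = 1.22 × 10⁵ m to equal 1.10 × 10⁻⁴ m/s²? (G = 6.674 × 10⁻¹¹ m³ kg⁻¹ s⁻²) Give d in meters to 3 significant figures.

4.38 × 10⁸ m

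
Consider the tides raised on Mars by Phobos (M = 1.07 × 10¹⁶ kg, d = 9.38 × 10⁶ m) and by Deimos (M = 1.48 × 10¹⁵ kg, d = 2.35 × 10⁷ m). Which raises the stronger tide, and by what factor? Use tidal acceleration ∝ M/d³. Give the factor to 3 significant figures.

Phobos, by a factor of ≈ 114

Tidal stretch scales as M/d³; compute that for each body.
Phobos: (1.07 × 10¹⁶) / (9.38 × 10⁶)³ = 1.297 × 10⁻⁵
Deimos: (1.48 × 10¹⁵) / (2.35 × 10⁷)³ = 1.140 × 10⁻⁷
Ratio (larger/smaller) = 114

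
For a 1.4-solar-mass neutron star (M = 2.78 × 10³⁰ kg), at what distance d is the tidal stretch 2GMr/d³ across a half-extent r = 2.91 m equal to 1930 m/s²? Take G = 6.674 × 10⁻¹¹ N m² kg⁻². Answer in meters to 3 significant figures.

2GMr/d³ = a_tidal  ⇒  d = (2GMr / a_tidal)^(1/3)
d = (2 × 6.674×10⁻¹¹ × (2.78 × 10³⁰) × (2.91) / (1930))^(1/3)
  = 8.24 × 10⁵ m

8.24 × 10⁵ m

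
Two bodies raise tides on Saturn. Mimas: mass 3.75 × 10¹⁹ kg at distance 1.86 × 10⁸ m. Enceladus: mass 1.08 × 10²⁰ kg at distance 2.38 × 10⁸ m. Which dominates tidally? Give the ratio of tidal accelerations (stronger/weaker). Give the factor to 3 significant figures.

The tide-raising term goes as M/d³ (the gradient of a 1/d² field).
Mimas: (3.75 × 10¹⁹) / (1.86 × 10⁸)³ = 5.828 × 10⁻⁶
Enceladus: (1.08 × 10²⁰) / (2.38 × 10⁸)³ = 8.011 × 10⁻⁶
Ratio (larger/smaller) = 1.37

Enceladus, by a factor of ≈ 1.37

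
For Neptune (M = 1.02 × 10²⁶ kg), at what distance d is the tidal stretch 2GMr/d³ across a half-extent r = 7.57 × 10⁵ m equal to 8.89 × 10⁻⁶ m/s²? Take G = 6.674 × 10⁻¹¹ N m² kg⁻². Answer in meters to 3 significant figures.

2GMr/d³ = a_tidal  ⇒  d = (2GMr / a_tidal)^(1/3)
d = (2 × 6.674×10⁻¹¹ × (1.02 × 10²⁶) × (7.57 × 10⁵) / (8.89 × 10⁻⁶))^(1/3)
  = 1.05 × 10⁹ m

1.05 × 10⁹ m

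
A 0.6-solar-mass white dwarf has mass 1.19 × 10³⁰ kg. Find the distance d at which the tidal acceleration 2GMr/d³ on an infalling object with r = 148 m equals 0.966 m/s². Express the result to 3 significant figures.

2GMr/d³ = a_tidal  ⇒  d = (2GMr / a_tidal)^(1/3)
d = (2 × 6.674×10⁻¹¹ × (1.19 × 10³⁰) × (148) / (0.966))^(1/3)
  = 2.90 × 10⁷ m

2.90 × 10⁷ m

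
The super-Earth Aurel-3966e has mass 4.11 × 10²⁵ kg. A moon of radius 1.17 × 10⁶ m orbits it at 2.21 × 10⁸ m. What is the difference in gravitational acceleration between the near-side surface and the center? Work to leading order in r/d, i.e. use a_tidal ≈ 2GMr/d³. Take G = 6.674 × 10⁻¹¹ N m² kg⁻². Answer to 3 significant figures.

Differencing GM/(d−r)² and GM/d² to first order in r/d gives 2GMr/d³.
a_tidal = 2GMr/d³
        = 2 × (6.674 × 10⁻¹¹) × (4.11 × 10²⁵) × (1.17 × 10⁶) / (2.21 × 10⁸)³
        = 5.95 × 10⁻⁴ m/s²

5.95 × 10⁻⁴ m/s²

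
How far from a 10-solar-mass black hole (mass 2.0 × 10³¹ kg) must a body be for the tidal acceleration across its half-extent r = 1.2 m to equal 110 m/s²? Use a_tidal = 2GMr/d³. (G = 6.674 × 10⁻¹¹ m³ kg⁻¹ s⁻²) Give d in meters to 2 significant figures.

3.1 × 10⁶ m

2GMr/d³ = a_tidal  ⇒  d = (2GMr / a_tidal)^(1/3)
d = (2 × 6.674×10⁻¹¹ × (2.0 × 10³¹) × (1.2) / (110))^(1/3)
  = 3.1 × 10⁶ m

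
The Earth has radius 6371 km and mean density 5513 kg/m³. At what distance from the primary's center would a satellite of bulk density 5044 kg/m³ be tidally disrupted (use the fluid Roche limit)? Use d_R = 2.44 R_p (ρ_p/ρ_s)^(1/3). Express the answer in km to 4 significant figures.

16010 km

d_R = 2.44 × 6371 km × (5513/5044)^(1/3)
    = 16010 km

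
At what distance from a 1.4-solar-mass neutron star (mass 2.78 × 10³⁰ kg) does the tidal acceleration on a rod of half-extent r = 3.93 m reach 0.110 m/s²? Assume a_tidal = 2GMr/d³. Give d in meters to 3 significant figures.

2GMr/d³ = a_tidal  ⇒  d = (2GMr / a_tidal)^(1/3)
d = (2 × 6.674×10⁻¹¹ × (2.78 × 10³⁰) × (3.93) / (0.110))^(1/3)
  = 2.37 × 10⁷ m

2.37 × 10⁷ m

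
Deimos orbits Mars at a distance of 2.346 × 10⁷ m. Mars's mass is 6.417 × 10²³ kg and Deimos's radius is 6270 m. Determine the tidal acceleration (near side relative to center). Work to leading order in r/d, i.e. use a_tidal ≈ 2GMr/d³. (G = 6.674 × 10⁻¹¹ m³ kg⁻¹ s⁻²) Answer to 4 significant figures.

4.159 × 10⁻⁵ m/s²

Δa = 2GMr/d³
   = 2 × (6.674 × 10⁻¹¹) × (6.417 × 10²³) × (6270) / (2.346 × 10⁷)³
   = 4.159 × 10⁻⁵ m/s²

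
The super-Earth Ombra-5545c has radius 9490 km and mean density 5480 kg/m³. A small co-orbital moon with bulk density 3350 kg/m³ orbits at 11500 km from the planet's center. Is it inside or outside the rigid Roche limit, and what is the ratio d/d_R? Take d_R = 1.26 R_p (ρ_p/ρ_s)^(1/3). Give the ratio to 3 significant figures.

inside; d/d_R ≈ 0.816

d_R = 1.26 × (9490 km) × (5480/3350)^(1/3) = 14090 km
d/d_R = (11500) / (14090) = 0.816
Since d/d_R < 1, the body is inside the Roche limit.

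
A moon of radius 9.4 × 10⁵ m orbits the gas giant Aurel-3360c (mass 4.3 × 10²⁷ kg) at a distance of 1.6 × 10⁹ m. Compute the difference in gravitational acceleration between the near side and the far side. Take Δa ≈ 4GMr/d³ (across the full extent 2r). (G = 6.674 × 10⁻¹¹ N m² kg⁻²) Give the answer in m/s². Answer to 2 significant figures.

2.6 × 10⁻⁴ m/s²

Δg = 4GMr/d³
   = 4 × (6.674 × 10⁻¹¹) × (4.3 × 10²⁷) × (9.4 × 10⁵) / (1.6 × 10⁹)³
   = 2.6 × 10⁻⁴ m/s²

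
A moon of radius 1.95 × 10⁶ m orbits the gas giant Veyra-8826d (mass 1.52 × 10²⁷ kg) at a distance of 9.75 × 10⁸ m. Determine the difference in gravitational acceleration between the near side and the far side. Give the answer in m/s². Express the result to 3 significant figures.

Δa = 4GMr/d³
   = 4 × (6.674 × 10⁻¹¹) × (1.52 × 10²⁷) × (1.95 × 10⁶) / (9.75 × 10⁸)³
   = 8.54 × 10⁻⁴ m/s²

8.54 × 10⁻⁴ m/s²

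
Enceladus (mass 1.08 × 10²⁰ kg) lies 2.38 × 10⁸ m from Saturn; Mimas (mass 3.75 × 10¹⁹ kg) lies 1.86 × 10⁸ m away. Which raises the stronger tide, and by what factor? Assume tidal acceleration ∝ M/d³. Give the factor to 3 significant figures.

Enceladus, by a factor of ≈ 1.37

Tidal acceleration ∝ M/d³, so compare M/d³ for each.
Enceladus: (1.08 × 10²⁰) / (2.38 × 10⁸)³ = 8.011 × 10⁻⁶
Mimas: (3.75 × 10¹⁹) / (1.86 × 10⁸)³ = 5.828 × 10⁻⁶
Ratio (larger/smaller) = 1.37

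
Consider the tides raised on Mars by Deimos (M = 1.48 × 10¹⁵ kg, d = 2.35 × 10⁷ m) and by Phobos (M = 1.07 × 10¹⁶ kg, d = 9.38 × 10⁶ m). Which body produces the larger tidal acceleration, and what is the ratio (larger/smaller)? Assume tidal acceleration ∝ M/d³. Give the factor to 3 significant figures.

Tidal acceleration ∝ M/d³, so compare M/d³ for each.
Deimos: (1.48 × 10¹⁵) / (2.35 × 10⁷)³ = 1.140 × 10⁻⁷
Phobos: (1.07 × 10¹⁶) / (9.38 × 10⁶)³ = 1.297 × 10⁻⁵
Ratio (larger/smaller) = 114

Phobos, by a factor of ≈ 114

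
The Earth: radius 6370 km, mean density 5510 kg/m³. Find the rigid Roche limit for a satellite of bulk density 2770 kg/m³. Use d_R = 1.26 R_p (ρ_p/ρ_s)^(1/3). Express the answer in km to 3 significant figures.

10100 km

d_R = 1.26 × 6370 km × (5510/2770)^(1/3)
    = 10100 km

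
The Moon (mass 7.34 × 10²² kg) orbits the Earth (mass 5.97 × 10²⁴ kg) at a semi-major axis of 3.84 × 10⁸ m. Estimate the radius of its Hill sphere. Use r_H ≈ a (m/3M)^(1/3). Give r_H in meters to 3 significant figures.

r_H ≈ a (m/3M)^(1/3)
    = (3.84 × 10⁸) × (7.34 × 10²² / (3 × 5.97 × 10²⁴))^(1/3)
    = 6.15 × 10⁷ m

6.15 × 10⁷ m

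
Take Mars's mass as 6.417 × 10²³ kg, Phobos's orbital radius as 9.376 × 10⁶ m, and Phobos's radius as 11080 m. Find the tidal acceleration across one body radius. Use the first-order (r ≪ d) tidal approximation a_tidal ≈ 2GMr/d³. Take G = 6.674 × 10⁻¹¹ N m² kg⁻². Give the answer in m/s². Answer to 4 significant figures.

1.151 × 10⁻³ m/s²

The tidal stretch is the gradient of GM/d² times the body's extent r, hence the 1/d³ dependence.
a_tidal = 2GMr/d³
        = 2 × (6.674 × 10⁻¹¹) × (6.417 × 10²³) × (11080) / (9.376 × 10⁶)³
        = 1.151 × 10⁻³ m/s²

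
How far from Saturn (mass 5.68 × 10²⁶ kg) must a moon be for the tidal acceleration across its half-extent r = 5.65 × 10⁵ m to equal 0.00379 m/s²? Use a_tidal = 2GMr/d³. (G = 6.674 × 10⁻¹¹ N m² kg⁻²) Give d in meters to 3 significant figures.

2.24 × 10⁸ m

2GMr/d³ = a_tidal  ⇒  d = (2GMr / a_tidal)^(1/3)
d = (2 × 6.674×10⁻¹¹ × (5.68 × 10²⁶) × (5.65 × 10⁵) / (0.00379))^(1/3)
  = 2.24 × 10⁸ m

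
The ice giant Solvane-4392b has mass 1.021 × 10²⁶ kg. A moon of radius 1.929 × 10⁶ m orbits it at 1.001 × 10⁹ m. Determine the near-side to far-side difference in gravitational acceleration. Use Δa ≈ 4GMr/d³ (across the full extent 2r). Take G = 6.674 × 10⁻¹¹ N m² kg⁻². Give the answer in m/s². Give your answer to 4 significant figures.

5.242 × 10⁻⁵ m/s²

Near-to-far spans 2r, so the tidal difference is twice the near-to-center value: 4GMr/d³.
a_tidal = 4GMr/d³
        = 4 × (6.674 × 10⁻¹¹) × (1.021 × 10²⁶) × (1.929 × 10⁶) / (1.001 × 10⁹)³
        = 5.242 × 10⁻⁵ m/s²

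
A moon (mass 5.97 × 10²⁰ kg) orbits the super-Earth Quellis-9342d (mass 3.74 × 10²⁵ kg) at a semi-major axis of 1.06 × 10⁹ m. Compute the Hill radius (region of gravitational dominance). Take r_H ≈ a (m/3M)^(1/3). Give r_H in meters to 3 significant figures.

1.85 × 10⁷ m

r_H ≈ a (m/3M)^(1/3)
    = (1.06 × 10⁹) × (5.97 × 10²⁰ / (3 × 3.74 × 10²⁵))^(1/3)
    = 1.85 × 10⁷ m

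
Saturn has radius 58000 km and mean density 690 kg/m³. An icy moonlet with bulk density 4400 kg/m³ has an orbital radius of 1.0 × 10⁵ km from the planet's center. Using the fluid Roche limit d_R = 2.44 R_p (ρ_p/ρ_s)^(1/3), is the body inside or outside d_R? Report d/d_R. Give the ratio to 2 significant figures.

d_R = 2.44 × (58000 km) × (690/4400)^(1/3) = 76320 km
d/d_R = (1.0 × 10⁵) / (76320) = 1.3
Since d/d_R > 1, the body is outside the Roche limit.

outside; d/d_R ≈ 1.3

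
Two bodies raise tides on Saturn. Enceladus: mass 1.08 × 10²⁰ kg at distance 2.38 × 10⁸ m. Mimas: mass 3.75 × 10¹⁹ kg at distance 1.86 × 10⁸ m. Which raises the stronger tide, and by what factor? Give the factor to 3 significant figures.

Enceladus, by a factor of ≈ 1.37

The tide-raising term goes as M/d³ (the gradient of a 1/d² field).
Enceladus: (1.08 × 10²⁰) / (2.38 × 10⁸)³ = 8.011 × 10⁻⁶
Mimas: (3.75 × 10¹⁹) / (1.86 × 10⁸)³ = 5.828 × 10⁻⁶
Ratio (larger/smaller) = 1.37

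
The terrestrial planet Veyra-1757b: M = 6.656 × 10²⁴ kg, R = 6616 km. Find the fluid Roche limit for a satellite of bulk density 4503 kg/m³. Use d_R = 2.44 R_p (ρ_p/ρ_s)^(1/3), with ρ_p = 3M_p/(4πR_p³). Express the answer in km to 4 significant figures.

17240 km

ρ_p = 3M_p/(4πR_p³) = 3 × (6.656 × 10²⁴) / (4π × (6.616 × 10⁶ m)³) = 5487 kg/m³
d_R = 2.44 × 6616 km × (5487/4503)^(1/3)
    = 17240 km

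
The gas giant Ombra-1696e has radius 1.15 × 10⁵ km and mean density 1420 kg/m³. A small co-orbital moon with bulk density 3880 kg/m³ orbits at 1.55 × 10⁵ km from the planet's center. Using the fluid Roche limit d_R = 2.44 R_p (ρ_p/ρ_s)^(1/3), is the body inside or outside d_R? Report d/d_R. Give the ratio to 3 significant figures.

d_R = 2.44 × (1.15 × 10⁵ km) × (1420/3880)^(1/3) = 2.007 × 10⁵ km
d/d_R = (1.55 × 10⁵) / (2.007 × 10⁵) = 0.772
Since d/d_R < 1, the body is inside the Roche limit.

inside; d/d_R ≈ 0.772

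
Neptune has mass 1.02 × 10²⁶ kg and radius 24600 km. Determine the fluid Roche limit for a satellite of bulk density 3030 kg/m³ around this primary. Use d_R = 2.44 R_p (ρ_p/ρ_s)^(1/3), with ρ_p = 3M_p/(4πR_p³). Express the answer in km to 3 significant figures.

48900 km

ρ_p = 3M_p/(4πR_p³) = 3 × (1.02 × 10²⁶) / (4π × (2.46 × 10⁷ m)³) = 1640 kg/m³
d_R = 2.44 × 24600 km × (1640/3030)^(1/3)
    = 48900 km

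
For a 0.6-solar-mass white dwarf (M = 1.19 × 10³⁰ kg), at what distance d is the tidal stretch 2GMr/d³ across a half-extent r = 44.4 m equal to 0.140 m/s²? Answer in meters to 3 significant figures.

2GMr/d³ = a_tidal  ⇒  d = (2GMr / a_tidal)^(1/3)
d = (2 × 6.674×10⁻¹¹ × (1.19 × 10³⁰) × (44.4) / (0.140))^(1/3)
  = 3.69 × 10⁷ m

3.69 × 10⁷ m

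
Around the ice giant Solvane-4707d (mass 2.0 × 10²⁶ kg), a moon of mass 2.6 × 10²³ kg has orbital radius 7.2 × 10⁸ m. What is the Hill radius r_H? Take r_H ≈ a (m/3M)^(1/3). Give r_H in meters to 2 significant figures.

5.4 × 10⁷ m

r_H ≈ a (m/3M)^(1/3)
    = (7.2 × 10⁸) × (2.6 × 10²³ / (3 × 2.0 × 10²⁶))^(1/3)
    = 5.4 × 10⁷ m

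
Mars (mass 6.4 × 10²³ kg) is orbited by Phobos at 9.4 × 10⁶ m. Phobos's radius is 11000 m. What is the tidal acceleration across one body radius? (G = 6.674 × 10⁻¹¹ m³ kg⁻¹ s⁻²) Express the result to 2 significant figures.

1.1 × 10⁻³ m/s²

a_tidal = 2GMr/d³
        = 2 × (6.674 × 10⁻¹¹) × (6.4 × 10²³) × (11000) / (9.4 × 10⁶)³
        = 1.1 × 10⁻³ m/s²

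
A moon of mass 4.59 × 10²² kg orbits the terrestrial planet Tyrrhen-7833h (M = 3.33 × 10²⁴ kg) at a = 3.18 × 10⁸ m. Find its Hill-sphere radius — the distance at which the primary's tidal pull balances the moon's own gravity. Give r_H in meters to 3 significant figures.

5.29 × 10⁷ m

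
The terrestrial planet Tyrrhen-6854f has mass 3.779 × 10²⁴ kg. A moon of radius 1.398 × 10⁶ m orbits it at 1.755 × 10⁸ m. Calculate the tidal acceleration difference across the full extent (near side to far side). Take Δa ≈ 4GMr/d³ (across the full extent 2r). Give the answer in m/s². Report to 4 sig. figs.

Near-to-far spans 2r, so the tidal difference is twice the near-to-center value: 4GMr/d³.
Δg = 4GMr/d³
   = 4 × (6.674 × 10⁻¹¹) × (3.779 × 10²⁴) × (1.398 × 10⁶) / (1.755 × 10⁸)³
   = 2.609 × 10⁻⁴ m/s²

2.609 × 10⁻⁴ m/s²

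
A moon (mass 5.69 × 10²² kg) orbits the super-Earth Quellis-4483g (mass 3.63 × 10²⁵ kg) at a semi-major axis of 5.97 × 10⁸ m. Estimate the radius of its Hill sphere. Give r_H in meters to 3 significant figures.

r_H ≈ a (m/3M)^(1/3)
    = (5.97 × 10⁸) × (5.69 × 10²² / (3 × 3.63 × 10²⁵))^(1/3)
    = 4.81 × 10⁷ m

4.81 × 10⁷ m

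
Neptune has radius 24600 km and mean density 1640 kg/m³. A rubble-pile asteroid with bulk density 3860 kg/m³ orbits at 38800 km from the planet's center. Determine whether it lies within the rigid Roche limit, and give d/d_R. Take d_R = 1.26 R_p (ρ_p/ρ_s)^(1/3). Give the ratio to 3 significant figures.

d_R = 1.26 × (24600 km) × (1640/3860)^(1/3) = 23300 km
d/d_R = (38800) / (23300) = 1.67
Since d/d_R > 1, the body is outside the Roche limit.

outside; d/d_R ≈ 1.67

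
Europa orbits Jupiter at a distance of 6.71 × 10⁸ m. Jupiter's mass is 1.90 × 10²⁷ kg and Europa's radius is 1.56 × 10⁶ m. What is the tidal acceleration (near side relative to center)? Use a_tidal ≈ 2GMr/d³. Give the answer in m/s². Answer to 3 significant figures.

The tidal stretch is the gradient of GM/d² times the body's extent r, hence the 1/d³ dependence.
Δa = 2GMr/d³
   = 2 × (6.674 × 10⁻¹¹) × (1.90 × 10²⁷) × (1.56 × 10⁶) / (6.71 × 10⁸)³
   = 1.31 × 10⁻³ m/s²

1.31 × 10⁻³ m/s²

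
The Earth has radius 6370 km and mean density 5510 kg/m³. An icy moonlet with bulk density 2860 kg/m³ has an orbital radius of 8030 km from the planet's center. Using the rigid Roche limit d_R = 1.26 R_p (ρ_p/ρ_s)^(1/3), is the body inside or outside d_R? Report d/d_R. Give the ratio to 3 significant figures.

d_R = 1.26 × (6370 km) × (5510/2860)^(1/3) = 9987 km
d/d_R = (8030) / (9987) = 0.804
Since d/d_R < 1, the body is inside the Roche limit.

inside; d/d_R ≈ 0.804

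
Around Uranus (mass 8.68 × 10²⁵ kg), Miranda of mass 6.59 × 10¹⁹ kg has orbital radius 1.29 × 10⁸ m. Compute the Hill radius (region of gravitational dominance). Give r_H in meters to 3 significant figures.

r_H ≈ a (m/3M)^(1/3)
    = (1.29 × 10⁸) × (6.59 × 10¹⁹ / (3 × 8.68 × 10²⁵))^(1/3)
    = 8.16 × 10⁵ m

8.16 × 10⁵ m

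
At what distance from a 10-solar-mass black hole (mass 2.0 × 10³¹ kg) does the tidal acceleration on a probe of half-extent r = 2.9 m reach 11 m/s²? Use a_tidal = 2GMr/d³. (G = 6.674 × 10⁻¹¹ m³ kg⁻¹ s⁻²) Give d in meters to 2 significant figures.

8.9 × 10⁶ m

2GMr/d³ = a_tidal  ⇒  d = (2GMr / a_tidal)^(1/3)
d = (2 × 6.674×10⁻¹¹ × (2.0 × 10³¹) × (2.9) / (11))^(1/3)
  = 8.9 × 10⁶ m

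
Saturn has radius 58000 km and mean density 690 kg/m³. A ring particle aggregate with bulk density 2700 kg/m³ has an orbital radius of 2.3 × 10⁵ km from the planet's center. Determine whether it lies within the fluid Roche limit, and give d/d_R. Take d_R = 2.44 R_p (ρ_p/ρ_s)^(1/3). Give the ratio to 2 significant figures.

d_R = 2.44 × (58000 km) × (690/2700)^(1/3) = 89810 km
d/d_R = (2.3 × 10⁵) / (89810) = 2.6
Since d/d_R > 1, the body is outside the Roche limit.

outside; d/d_R ≈ 2.6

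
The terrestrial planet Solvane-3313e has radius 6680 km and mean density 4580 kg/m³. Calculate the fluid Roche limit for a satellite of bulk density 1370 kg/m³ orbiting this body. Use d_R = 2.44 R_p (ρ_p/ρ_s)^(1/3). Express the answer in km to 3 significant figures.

24400 km

d_R = 2.44 × 6680 km × (4580/1370)^(1/3)
    = 24400 km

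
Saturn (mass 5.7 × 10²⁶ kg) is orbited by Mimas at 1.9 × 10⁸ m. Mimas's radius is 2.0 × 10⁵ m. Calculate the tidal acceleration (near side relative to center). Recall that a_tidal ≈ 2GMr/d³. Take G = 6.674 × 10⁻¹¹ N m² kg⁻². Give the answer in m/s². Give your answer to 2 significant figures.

2.2 × 10⁻³ m/s²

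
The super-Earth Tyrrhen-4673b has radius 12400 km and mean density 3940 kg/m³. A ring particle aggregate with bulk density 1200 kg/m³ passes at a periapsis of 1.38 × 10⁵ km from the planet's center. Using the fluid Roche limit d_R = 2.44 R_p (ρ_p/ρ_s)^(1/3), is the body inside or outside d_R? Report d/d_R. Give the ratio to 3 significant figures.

outside; d/d_R ≈ 3.07

d_R = 2.44 × (12400 km) × (3940/1200)^(1/3) = 44970 km
d/d_R = (1.38 × 10⁵) / (44970) = 3.07
Since d/d_R > 1, the body is outside the Roche limit.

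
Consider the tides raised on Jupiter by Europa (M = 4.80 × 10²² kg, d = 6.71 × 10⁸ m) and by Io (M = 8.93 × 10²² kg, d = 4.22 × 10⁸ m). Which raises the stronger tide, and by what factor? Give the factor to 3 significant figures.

Io, by a factor of ≈ 7.48

Compare M/d³ for the two perturbers:
Europa: (4.80 × 10²²) / (6.71 × 10⁸)³ = 1.589 × 10⁻⁴
Io: (8.93 × 10²²) / (4.22 × 10⁸)³ = 1.188 × 10⁻³
Ratio (larger/smaller) = 7.48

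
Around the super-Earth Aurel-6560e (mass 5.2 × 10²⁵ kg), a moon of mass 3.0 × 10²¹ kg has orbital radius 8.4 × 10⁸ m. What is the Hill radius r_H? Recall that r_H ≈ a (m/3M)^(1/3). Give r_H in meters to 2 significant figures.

r_H ≈ a (m/3M)^(1/3)
    = (8.4 × 10⁸) × (3.0 × 10²¹ / (3 × 5.2 × 10²⁵))^(1/3)
    = 2.3 × 10⁷ m

2.3 × 10⁷ m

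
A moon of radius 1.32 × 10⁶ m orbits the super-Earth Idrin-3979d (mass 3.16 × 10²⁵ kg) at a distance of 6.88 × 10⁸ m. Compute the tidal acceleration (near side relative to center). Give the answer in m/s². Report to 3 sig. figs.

Differencing GM/(d−r)² and GM/d² to first order in r/d gives 2GMr/d³.
Δa = 2GMr/d³
   = 2 × (6.674 × 10⁻¹¹) × (3.16 × 10²⁵) × (1.32 × 10⁶) / (6.88 × 10⁸)³
   = 1.71 × 10⁻⁵ m/s²

1.71 × 10⁻⁵ m/s²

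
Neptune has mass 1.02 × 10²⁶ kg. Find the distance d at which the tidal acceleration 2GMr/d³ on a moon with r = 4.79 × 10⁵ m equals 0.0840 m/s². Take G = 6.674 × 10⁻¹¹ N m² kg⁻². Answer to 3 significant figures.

2GMr/d³ = a_tidal  ⇒  d = (2GMr / a_tidal)^(1/3)
d = (2 × 6.674×10⁻¹¹ × (1.02 × 10²⁶) × (4.79 × 10⁵) / (0.0840))^(1/3)
  = 4.27 × 10⁷ m

4.27 × 10⁷ m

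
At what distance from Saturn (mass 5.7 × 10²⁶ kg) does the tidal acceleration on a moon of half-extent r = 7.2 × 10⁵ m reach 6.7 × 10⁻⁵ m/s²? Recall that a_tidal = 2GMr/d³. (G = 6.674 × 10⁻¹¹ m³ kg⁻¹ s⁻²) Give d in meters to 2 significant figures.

9.4 × 10⁸ m

2GMr/d³ = a_tidal  ⇒  d = (2GMr / a_tidal)^(1/3)
d = (2 × 6.674×10⁻¹¹ × (5.7 × 10²⁶) × (7.2 × 10⁵) / (6.7 × 10⁻⁵))^(1/3)
  = 9.4 × 10⁸ m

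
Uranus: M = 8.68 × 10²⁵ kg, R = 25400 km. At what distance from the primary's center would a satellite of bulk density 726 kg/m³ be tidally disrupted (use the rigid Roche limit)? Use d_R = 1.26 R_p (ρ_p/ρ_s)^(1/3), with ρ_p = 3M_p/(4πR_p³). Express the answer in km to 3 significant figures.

ρ_p = 3M_p/(4πR_p³) = 3 × (8.68 × 10²⁵) / (4π × (2.54 × 10⁷ m)³) = 1260 kg/m³
d_R = 1.26 × 25400 km × (1260/726)^(1/3)
    = 38500 km

38500 km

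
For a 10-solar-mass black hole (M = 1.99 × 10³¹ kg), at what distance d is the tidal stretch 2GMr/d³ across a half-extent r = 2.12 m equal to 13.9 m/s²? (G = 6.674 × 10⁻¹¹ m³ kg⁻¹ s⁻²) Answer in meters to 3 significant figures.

7.40 × 10⁶ m

2GMr/d³ = a_tidal  ⇒  d = (2GMr / a_tidal)^(1/3)
d = (2 × 6.674×10⁻¹¹ × (1.99 × 10³¹) × (2.12) / (13.9))^(1/3)
  = 7.40 × 10⁶ m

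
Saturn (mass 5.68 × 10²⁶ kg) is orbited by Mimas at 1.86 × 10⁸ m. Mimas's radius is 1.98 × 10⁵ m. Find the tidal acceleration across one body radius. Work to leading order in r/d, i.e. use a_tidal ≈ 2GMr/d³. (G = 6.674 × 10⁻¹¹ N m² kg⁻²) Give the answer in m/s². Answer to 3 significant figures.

The tidal stretch is the gradient of GM/d² times the body's extent r, hence the 1/d³ dependence.
Δa = 2GMr/d³
   = 2 × (6.674 × 10⁻¹¹) × (5.68 × 10²⁶) × (1.98 × 10⁵) / (1.86 × 10⁸)³
   = 2.33 × 10⁻³ m/s²

2.33 × 10⁻³ m/s²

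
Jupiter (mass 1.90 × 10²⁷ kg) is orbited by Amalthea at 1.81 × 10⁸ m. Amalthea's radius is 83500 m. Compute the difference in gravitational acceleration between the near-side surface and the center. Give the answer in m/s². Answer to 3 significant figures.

a_tidal = 2GMr/d³
        = 2 × (6.674 × 10⁻¹¹) × (1.90 × 10²⁷) × (83500) / (1.81 × 10⁸)³
        = 3.57 × 10⁻³ m/s²

3.57 × 10⁻³ m/s²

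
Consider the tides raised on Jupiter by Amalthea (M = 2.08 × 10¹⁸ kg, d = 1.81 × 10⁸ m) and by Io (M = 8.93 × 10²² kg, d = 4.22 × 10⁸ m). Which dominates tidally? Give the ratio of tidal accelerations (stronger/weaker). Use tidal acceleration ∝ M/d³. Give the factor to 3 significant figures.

Compare M/d³ for the two perturbers:
Amalthea: (2.08 × 10¹⁸) / (1.81 × 10⁸)³ = 3.508 × 10⁻⁷
Io: (8.93 × 10²²) / (4.22 × 10⁸)³ = 1.188 × 10⁻³
Ratio (larger/smaller) = 3390

Io, by a factor of ≈ 3390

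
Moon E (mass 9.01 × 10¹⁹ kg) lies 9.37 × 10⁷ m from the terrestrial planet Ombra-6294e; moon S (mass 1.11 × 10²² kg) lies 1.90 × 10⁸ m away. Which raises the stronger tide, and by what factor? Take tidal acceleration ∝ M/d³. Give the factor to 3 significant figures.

Tidal stretch scales as M/d³; compute that for each body.
Moon E: (9.01 × 10¹⁹) / (9.37 × 10⁷)³ = 1.095 × 10⁻⁴
Moon S: (1.11 × 10²²) / (1.90 × 10⁸)³ = 1.618 × 10⁻³
Ratio (larger/smaller) = 14.8

Moon S, by a factor of ≈ 14.8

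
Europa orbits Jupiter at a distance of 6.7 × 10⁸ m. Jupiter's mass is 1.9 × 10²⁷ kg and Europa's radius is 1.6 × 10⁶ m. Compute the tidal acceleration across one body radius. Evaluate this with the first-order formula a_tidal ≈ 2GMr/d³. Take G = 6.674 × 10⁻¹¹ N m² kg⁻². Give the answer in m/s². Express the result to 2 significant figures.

Δa = 2GMr/d³
   = 2 × (6.674 × 10⁻¹¹) × (1.9 × 10²⁷) × (1.6 × 10⁶) / (6.7 × 10⁸)³
   = 1.3 × 10⁻³ m/s²

1.3 × 10⁻³ m/s²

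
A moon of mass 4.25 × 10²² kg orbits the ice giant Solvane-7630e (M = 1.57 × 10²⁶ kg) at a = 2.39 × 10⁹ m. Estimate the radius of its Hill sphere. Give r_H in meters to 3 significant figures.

r_H ≈ a (m/3M)^(1/3)
    = (2.39 × 10⁹) × (4.25 × 10²² / (3 × 1.57 × 10²⁶))^(1/3)
    = 1.07 × 10⁸ m

1.07 × 10⁸ m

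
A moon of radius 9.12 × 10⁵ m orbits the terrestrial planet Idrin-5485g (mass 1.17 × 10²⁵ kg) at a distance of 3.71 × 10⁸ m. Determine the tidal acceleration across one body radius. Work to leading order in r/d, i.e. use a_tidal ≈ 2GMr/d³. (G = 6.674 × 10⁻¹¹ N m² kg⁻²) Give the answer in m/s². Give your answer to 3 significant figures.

a_tidal = 2GMr/d³
        = 2 × (6.674 × 10⁻¹¹) × (1.17 × 10²⁵) × (9.12 × 10⁵) / (3.71 × 10⁸)³
        = 2.79 × 10⁻⁵ m/s²

2.79 × 10⁻⁵ m/s²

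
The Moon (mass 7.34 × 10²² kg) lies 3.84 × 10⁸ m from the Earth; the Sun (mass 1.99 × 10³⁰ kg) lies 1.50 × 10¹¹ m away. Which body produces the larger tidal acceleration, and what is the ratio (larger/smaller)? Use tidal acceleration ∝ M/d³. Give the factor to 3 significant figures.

The tide-raising term goes as M/d³ (the gradient of a 1/d² field).
The Moon: (7.34 × 10²²) / (3.84 × 10⁸)³ = 1.296 × 10⁻³
The Sun: (1.99 × 10³⁰) / (1.50 × 10¹¹)³ = 5.896 × 10⁻⁴
Ratio (larger/smaller) = 2.20

The Moon, by a factor of ≈ 2.20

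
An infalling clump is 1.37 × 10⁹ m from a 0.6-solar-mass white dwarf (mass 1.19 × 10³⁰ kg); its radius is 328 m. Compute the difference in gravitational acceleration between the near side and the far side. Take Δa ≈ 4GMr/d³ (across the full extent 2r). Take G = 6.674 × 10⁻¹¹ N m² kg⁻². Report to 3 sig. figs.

4.05 × 10⁻⁵ m/s²

Δa = 4GMr/d³
   = 4 × (6.674 × 10⁻¹¹) × (1.19 × 10³⁰) × (328) / (1.37 × 10⁹)³
   = 4.05 × 10⁻⁵ m/s²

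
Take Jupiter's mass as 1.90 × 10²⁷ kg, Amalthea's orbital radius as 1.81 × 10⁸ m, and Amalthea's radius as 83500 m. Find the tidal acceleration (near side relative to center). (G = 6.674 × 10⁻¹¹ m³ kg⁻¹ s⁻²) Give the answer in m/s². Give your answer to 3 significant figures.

3.57 × 10⁻³ m/s²

a_tidal = 2GMr/d³
        = 2 × (6.674 × 10⁻¹¹) × (1.90 × 10²⁷) × (83500) / (1.81 × 10⁸)³
        = 3.57 × 10⁻³ m/s²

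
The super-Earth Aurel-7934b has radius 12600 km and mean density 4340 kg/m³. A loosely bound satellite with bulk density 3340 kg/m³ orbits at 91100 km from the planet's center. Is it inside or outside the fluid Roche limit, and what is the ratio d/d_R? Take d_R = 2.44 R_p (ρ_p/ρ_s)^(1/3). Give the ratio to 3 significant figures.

outside; d/d_R ≈ 2.72

d_R = 2.44 × (12600 km) × (4340/3340)^(1/3) = 33550 km
d/d_R = (91100) / (33550) = 2.72
Since d/d_R > 1, the body is outside the Roche limit.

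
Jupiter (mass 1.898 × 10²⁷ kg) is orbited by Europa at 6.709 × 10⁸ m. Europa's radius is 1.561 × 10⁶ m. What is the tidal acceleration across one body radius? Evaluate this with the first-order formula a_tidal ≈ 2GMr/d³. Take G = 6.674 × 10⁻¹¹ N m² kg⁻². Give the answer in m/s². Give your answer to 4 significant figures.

Δg = 2GMr/d³
   = 2 × (6.674 × 10⁻¹¹) × (1.898 × 10²⁷) × (1.561 × 10⁶) / (6.709 × 10⁸)³
   = 1.310 × 10⁻³ m/s²

1.310 × 10⁻³ m/s²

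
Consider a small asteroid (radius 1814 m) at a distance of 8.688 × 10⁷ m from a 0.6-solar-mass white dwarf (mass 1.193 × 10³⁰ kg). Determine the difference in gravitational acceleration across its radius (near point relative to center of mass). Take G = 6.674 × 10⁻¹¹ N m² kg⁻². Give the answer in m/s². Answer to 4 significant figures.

4.405 × 10⁻¹ m/s²

Differencing GM/(d−r)² and GM/d² to first order in r/d gives 2GMr/d³.
Δa = 2GMr/d³
   = 2 × (6.674 × 10⁻¹¹) × (1.193 × 10³⁰) × (1814) / (8.688 × 10⁷)³
   = 4.405 × 10⁻¹ m/s²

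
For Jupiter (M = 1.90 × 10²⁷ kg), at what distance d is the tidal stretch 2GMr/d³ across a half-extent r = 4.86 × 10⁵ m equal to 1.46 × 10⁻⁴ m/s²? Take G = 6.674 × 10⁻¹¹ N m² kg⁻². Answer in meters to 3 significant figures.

2GMr/d³ = a_tidal  ⇒  d = (2GMr / a_tidal)^(1/3)
d = (2 × 6.674×10⁻¹¹ × (1.90 × 10²⁷) × (4.86 × 10⁵) / (1.46 × 10⁻⁴))^(1/3)
  = 9.45 × 10⁸ m

9.45 × 10⁸ m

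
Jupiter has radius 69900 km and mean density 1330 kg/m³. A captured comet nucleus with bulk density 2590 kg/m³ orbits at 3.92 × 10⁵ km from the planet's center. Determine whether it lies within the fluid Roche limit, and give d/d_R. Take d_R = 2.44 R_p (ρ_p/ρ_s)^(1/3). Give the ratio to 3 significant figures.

outside; d/d_R ≈ 2.87

d_R = 2.44 × (69900 km) × (1330/2590)^(1/3) = 1.366 × 10⁵ km
d/d_R = (3.92 × 10⁵) / (1.366 × 10⁵) = 2.87
Since d/d_R > 1, the body is outside the Roche limit.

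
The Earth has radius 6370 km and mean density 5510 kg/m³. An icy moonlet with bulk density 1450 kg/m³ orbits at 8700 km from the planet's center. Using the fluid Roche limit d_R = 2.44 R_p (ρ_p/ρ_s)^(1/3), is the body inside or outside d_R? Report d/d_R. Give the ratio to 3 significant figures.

d_R = 2.44 × (6370 km) × (5510/1450)^(1/3) = 24250 km
d/d_R = (8700) / (24250) = 0.359
Since d/d_R < 1, the body is inside the Roche limit.

inside; d/d_R ≈ 0.359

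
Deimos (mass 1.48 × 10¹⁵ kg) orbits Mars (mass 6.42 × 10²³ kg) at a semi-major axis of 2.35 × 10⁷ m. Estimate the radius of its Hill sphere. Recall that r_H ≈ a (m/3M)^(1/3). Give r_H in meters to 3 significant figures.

2.15 × 10⁴ m

r_H ≈ a (m/3M)^(1/3)
    = (2.35 × 10⁷) × (1.48 × 10¹⁵ / (3 × 6.42 × 10²³))^(1/3)
    = 2.15 × 10⁴ m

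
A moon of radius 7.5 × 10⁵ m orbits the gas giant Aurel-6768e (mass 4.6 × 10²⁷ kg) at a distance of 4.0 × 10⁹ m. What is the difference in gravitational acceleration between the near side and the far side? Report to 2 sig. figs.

1.4 × 10⁻⁵ m/s²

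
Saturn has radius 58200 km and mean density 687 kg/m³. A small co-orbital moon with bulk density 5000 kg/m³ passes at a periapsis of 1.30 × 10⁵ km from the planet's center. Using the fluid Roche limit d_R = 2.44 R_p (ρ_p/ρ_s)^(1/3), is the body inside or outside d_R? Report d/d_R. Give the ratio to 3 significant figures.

d_R = 2.44 × (58200 km) × (687/5000)^(1/3) = 73280 km
d/d_R = (1.30 × 10⁵) / (73280) = 1.77
Since d/d_R > 1, the body is outside the Roche limit.

outside; d/d_R ≈ 1.77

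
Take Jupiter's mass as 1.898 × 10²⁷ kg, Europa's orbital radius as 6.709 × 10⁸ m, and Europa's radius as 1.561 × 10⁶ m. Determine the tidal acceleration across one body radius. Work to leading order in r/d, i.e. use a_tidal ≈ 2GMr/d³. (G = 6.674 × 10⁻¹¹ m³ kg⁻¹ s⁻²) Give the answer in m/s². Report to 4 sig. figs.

1.310 × 10⁻³ m/s²

Δg = 2GMr/d³
   = 2 × (6.674 × 10⁻¹¹) × (1.898 × 10²⁷) × (1.561 × 10⁶) / (6.709 × 10⁸)³
   = 1.310 × 10⁻³ m/s²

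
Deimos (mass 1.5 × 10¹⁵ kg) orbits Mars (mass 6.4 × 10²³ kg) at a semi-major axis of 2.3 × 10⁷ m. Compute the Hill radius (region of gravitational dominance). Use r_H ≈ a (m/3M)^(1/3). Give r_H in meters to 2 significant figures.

r_H ≈ a (m/3M)^(1/3)
    = (2.3 × 10⁷) × (1.5 × 10¹⁵ / (3 × 6.4 × 10²³))^(1/3)
    = 2.1 × 10⁴ m

2.1 × 10⁴ m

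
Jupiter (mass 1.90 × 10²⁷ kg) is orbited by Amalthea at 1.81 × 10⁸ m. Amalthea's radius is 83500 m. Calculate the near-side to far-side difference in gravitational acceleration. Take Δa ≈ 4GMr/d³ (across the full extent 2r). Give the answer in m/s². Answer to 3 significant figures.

7.14 × 10⁻³ m/s²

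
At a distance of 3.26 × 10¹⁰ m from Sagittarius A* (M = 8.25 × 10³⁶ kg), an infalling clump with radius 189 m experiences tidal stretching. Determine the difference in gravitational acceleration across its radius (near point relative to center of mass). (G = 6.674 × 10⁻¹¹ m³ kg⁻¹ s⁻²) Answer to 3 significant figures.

6.01 × 10⁻³ m/s²

Δg = 2GMr/d³
   = 2 × (6.674 × 10⁻¹¹) × (8.25 × 10³⁶) × (189) / (3.26 × 10¹⁰)³
   = 6.01 × 10⁻³ m/s²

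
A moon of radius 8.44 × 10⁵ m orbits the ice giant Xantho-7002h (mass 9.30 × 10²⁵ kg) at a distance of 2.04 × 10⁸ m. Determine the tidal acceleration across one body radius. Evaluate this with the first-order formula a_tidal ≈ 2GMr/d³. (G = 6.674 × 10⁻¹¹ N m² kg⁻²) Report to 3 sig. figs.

a_tidal = 2GMr/d³
        = 2 × (6.674 × 10⁻¹¹) × (9.30 × 10²⁵) × (8.44 × 10⁵) / (2.04 × 10⁸)³
        = 1.23 × 10⁻³ m/s²

1.23 × 10⁻³ m/s²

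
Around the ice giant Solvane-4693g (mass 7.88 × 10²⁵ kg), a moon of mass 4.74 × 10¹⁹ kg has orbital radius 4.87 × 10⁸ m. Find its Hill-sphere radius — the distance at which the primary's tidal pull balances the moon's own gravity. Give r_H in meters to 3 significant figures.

2.85 × 10⁶ m

r_H ≈ a (m/3M)^(1/3)
    = (4.87 × 10⁸) × (4.74 × 10¹⁹ / (3 × 7.88 × 10²⁵))^(1/3)
    = 2.85 × 10⁶ m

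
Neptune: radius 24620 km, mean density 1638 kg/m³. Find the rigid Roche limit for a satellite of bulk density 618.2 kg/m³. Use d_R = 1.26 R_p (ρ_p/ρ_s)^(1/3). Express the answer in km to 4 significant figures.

d_R = 1.26 × 24620 km × (1638/618.2)^(1/3)
    = 42930 km

42930 km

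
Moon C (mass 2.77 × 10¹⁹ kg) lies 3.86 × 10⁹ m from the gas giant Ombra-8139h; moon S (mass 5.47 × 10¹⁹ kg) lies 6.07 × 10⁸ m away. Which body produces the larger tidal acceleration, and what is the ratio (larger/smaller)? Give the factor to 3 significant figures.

Moon S, by a factor of ≈ 508

Tidal stretch scales as M/d³; compute that for each body.
Moon C: (2.77 × 10¹⁹) / (3.86 × 10⁹)³ = 4.816 × 10⁻¹⁰
Moon S: (5.47 × 10¹⁹) / (6.07 × 10⁸)³ = 2.446 × 10⁻⁷
Ratio (larger/smaller) = 508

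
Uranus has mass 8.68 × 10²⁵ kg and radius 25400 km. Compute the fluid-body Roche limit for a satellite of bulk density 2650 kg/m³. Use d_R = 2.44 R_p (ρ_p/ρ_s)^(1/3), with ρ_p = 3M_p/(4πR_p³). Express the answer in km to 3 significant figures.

48400 km

ρ_p = 3M_p/(4πR_p³) = 3 × (8.68 × 10²⁵) / (4π × (2.54 × 10⁷ m)³) = 1260 kg/m³
d_R = 2.44 × 25400 km × (1260/2650)^(1/3)
    = 48400 km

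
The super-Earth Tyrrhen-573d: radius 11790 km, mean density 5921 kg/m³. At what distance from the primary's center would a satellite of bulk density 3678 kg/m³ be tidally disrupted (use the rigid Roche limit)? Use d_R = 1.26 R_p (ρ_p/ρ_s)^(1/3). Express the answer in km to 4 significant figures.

17410 km

d_R = 1.26 × 11790 km × (5921/3678)^(1/3)
    = 17410 km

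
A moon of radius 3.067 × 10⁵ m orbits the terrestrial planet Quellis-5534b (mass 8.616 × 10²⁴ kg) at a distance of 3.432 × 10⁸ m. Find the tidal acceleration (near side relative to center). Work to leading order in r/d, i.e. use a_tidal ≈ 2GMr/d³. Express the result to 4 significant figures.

a_tidal = 2GMr/d³
        = 2 × (6.674 × 10⁻¹¹) × (8.616 × 10²⁴) × (3.067 × 10⁵) / (3.432 × 10⁸)³
        = 8.726 × 10⁻⁶ m/s²

8.726 × 10⁻⁶ m/s²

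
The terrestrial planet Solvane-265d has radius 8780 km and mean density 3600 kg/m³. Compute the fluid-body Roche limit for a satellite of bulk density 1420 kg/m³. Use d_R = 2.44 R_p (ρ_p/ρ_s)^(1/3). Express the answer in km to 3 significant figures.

29200 km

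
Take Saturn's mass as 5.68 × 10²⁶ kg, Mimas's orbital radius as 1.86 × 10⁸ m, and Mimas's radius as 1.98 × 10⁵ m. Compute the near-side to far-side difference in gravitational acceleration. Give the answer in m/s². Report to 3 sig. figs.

4.67 × 10⁻³ m/s²

Near-to-far spans 2r, so the tidal difference is twice the near-to-center value: 4GMr/d³.
Δg = 4GMr/d³
   = 4 × (6.674 × 10⁻¹¹) × (5.68 × 10²⁶) × (1.98 × 10⁵) / (1.86 × 10⁸)³
   = 4.67 × 10⁻³ m/s²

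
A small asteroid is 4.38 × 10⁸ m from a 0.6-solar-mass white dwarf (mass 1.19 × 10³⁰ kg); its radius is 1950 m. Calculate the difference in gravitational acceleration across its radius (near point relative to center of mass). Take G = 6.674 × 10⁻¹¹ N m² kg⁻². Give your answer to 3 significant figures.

3.69 × 10⁻³ m/s²

Δg = 2GMr/d³
   = 2 × (6.674 × 10⁻¹¹) × (1.19 × 10³⁰) × (1950) / (4.38 × 10⁸)³
   = 3.69 × 10⁻³ m/s²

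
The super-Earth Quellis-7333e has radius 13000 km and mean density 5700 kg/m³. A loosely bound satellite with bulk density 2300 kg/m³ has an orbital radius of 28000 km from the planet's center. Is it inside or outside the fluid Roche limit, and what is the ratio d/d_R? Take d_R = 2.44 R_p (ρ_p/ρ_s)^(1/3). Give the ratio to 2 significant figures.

inside; d/d_R ≈ 0.65

d_R = 2.44 × (13000 km) × (5700/2300)^(1/3) = 42930 km
d/d_R = (28000) / (42930) = 0.65
Since d/d_R < 1, the body is inside the Roche limit.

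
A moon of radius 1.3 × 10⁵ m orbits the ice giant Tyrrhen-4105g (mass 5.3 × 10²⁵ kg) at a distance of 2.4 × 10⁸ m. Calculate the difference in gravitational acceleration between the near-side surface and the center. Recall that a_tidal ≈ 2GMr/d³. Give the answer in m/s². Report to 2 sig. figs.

6.7 × 10⁻⁵ m/s²

Since r ≪ d, expand the inverse-square field across one radius to get the leading 2GMr/d³ term.
a_tidal = 2GMr/d³
        = 2 × (6.674 × 10⁻¹¹) × (5.3 × 10²⁵) × (1.3 × 10⁵) / (2.4 × 10⁸)³
        = 6.7 × 10⁻⁵ m/s²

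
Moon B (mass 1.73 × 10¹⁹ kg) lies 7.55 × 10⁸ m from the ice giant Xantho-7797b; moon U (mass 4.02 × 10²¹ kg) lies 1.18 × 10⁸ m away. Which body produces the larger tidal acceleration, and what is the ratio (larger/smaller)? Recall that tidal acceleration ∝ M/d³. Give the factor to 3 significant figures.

Moon U, by a factor of ≈ 60900

Tidal acceleration ∝ M/d³, so compare M/d³ for each.
Moon B: (1.73 × 10¹⁹) / (7.55 × 10⁸)³ = 4.020 × 10⁻⁸
Moon U: (4.02 × 10²¹) / (1.18 × 10⁸)³ = 2.447 × 10⁻³
Ratio (larger/smaller) = 60900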